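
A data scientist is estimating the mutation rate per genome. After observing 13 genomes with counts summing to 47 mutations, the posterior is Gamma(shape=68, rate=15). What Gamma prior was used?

Gamma–Poisson conjugacy: posterior shape = α + Σxᵢ, posterior rate = β + n.
So α = 68 − 47 = 21 and β = 15 − 13 = 2.

Gamma(shape=21, rate=2)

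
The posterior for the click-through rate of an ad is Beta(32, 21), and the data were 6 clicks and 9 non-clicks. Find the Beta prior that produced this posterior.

Beta(26, 12)

Under Beta–binomial conjugacy the posterior parameters are (α+s, β+f).
Subtract the data counts: 32−6=26, 21−9=12.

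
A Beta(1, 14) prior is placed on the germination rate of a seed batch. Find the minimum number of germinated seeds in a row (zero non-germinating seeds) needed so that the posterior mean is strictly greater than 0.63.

After k germinated seeds and 0 non-germinating seeds the posterior is Beta(1+k, 14), with mean (1+k)/(1+14+k).
Set (1+k)/(15+k) > 0.63 and solve: k > (0.63·15 − 1)/(1 − 0.63) = 22.838.
The smallest integer exceeding 22.838 is 23.

k = 23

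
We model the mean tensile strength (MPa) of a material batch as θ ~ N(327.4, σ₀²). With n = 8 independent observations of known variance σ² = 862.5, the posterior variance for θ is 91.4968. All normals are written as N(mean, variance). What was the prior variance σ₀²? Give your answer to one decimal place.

σ₀² = 604.6

For the Normal–Normal model with known σ², precisions add: τ_n = τ₀ + n/σ².
So 1/σ₀² = 1/91.4968 − 8/862.5 = 0.010929 − 0.009275 = 0.001654.
Hence σ₀² = 1/0.001654 ≈ 604.6.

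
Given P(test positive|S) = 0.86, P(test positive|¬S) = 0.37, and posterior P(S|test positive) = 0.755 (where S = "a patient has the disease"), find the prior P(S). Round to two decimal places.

In odds form, posterior odds = prior odds × likelihood ratio, so prior odds = posterior odds ÷ LR.
Posterior odds = 0.755/(1−0.755) = 3.0816. LR = 0.86/0.37 = 2.3243.
Prior odds = 3.0816/2.3243 = 1.3258, so P(S) = 1.3258/(1+1.3258) ≈ 0.57.

P(S) = 0.57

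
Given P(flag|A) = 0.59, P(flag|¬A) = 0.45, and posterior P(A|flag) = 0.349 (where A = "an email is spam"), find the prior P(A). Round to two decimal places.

Bayes' rule in odds form gives O(A|E) = O(A)·[P(E|A)/P(E|¬A)], hence O(A) = O(A|E)/LR.
Posterior odds = 0.349/(1−0.349) = 0.5361. LR = 0.59/0.45 = 1.3111.
Prior odds = 0.5361/1.3111 = 0.4089, so P(A) = 0.4089/(1+0.4089) ≈ 0.29.

P(A) = 0.29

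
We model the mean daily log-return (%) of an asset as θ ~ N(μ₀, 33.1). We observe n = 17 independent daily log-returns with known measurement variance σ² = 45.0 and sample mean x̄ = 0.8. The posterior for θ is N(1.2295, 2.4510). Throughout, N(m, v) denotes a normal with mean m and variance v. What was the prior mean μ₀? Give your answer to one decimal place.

μ₀ = 6.6

The posterior mean is a precision-weighted average: μ_n = (τ₀μ₀ + τ_data·x̄)/(τ₀+τ_data), with τ₀=1/σ₀² and τ_data=n/σ².
Here τ₀ = 1/33.1 = 0.030211 and τ_data = 17/45.0 = 0.377778, so τ_n = 0.407989.
Rearranging for μ₀: μ₀ = (μ_n·τ_n − τ_data·x̄)/τ₀ = (1.2295·0.407989 − 0.377778·0.8) / 0.030211 = 0.199400/0.030211 ≈ 6.6.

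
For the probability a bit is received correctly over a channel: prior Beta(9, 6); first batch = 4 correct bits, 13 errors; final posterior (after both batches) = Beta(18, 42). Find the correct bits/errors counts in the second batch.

Sequential conjugate updates are equivalent to a single update on the pooled data, so total successes = posterior α − prior α and total failures = posterior β − prior β.
Total across both batches: 18−9=9 correct bits, 42−6=36 errors.
Subtract the first batch: 9−4=5 correct bits and 36−13=23 errors.

5 correct bits and 23 errors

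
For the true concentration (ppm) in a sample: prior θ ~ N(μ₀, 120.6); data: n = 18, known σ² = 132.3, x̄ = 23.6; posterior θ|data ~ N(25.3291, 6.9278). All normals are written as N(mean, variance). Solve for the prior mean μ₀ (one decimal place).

The posterior mean is a precision-weighted average: μ_n = (τ₀μ₀ + τ_data·x̄)/(τ₀+τ_data), with τ₀=1/σ₀² and τ_data=n/σ².
Here τ₀ = 1/120.6 = 0.008292 and τ_data = 18/132.3 = 0.136054, so τ_n = 0.144346.
Rearranging for μ₀: μ₀ = (μ_n·τ_n − τ_data·x̄)/τ₀ = (25.3291·0.144346 − 0.136054·23.6) / 0.008292 = 0.445280/0.008292 ≈ 53.7.

μ₀ = 53.7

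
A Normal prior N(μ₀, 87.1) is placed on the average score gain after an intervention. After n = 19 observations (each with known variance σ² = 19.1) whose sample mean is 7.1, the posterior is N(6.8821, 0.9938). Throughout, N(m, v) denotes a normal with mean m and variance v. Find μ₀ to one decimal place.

μ₀ = -12.0

The posterior mean is a precision-weighted average: μ_n = (τ₀μ₀ + τ_data·x̄)/(τ₀+τ_data), with τ₀=1/σ₀² and τ_data=n/σ².
Here τ₀ = 1/87.1 = 0.011481 and τ_data = 19/19.1 = 0.994764, so τ_n = 1.006245.
Rearranging for μ₀: μ₀ = (μ_n·τ_n − τ_data·x̄)/τ₀ = (6.8821·1.006245 − 0.994764·7.1) / 0.011481 = -0.137746/0.011481 ≈ -12.0.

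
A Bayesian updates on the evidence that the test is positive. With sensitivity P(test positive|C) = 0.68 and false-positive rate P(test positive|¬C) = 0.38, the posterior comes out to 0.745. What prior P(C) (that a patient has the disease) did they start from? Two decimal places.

Bayes' rule in odds form gives O(C|E) = O(C)·[P(E|C)/P(E|¬C)], hence O(C) = O(C|E)/LR.
Posterior odds = 0.745/(1−0.745) = 2.9216. LR = 0.68/0.38 = 1.7895.
Prior odds = 2.9216/1.7895 = 1.6326, so P(C) = 1.6326/(1+1.6326) ≈ 0.62.

P(C) = 0.62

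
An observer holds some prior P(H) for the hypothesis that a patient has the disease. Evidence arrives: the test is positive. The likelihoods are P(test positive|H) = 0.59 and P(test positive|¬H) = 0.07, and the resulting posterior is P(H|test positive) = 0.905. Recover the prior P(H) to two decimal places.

Bayes' rule in odds form gives O(H|E) = O(H)·[P(E|H)/P(E|¬H)], hence O(H) = O(H|E)/LR.
Posterior odds = 0.905/(1−0.905) = 9.5263. LR = 0.59/0.07 = 8.4286.
Prior odds = 9.5263/8.4286 = 1.1302, so P(H) = 1.1302/(1+1.1302) ≈ 0.53.

P(H) = 0.53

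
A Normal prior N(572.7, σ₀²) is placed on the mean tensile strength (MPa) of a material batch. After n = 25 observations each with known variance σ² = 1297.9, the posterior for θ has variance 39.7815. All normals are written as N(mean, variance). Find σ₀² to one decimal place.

σ₀² = 170.2

Posterior precision equals prior precision plus data precision: 1/σ_n² = 1/σ₀² + n/σ².
So 1/σ₀² = 1/39.7815 − 25/1297.9 = 0.025137 − 0.019262 = 0.005875.
Hence σ₀² = 1/0.005875 ≈ 170.2.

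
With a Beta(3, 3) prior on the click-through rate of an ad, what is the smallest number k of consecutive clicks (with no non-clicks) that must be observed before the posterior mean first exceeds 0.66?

After k clicks and 0 non-clicks the posterior is Beta(3+k, 3), with mean (3+k)/(3+3+k).
Set (3+k)/(6+k) > 0.66 and solve: k > (0.66·6 − 3)/(1 − 0.66) = 2.824.
The smallest integer exceeding 2.824 is 3.

k = 3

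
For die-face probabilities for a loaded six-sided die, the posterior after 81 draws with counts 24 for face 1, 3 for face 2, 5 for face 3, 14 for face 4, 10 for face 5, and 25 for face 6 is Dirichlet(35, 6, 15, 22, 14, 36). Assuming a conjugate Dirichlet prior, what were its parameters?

Dirichlet(11, 3, 10, 8, 4, 11)

For a Dirichlet(α) prior with multinomial counts c, the posterior is Dirichlet(α + c) componentwise.
Subtract each count from the matching posterior parameter: 35−24=11, 6−3=3, 15−5=10, 22−14=8, 14−10=4, 36−25=11.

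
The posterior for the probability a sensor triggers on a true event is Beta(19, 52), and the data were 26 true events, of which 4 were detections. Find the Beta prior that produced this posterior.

Beta(15, 30)

A Beta(α, β) prior with s successes and f failures in binomial data gives a Beta(α+s, β+f) posterior.
So α = 19 − 4 = 15 and β = 52 − 22 = 30.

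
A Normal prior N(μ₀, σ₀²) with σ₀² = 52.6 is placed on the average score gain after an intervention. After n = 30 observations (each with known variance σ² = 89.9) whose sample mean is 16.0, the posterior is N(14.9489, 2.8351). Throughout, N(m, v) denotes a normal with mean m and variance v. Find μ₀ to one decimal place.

μ₀ = -3.5

The posterior mean is a precision-weighted average: μ_n = (τ₀μ₀ + τ_data·x̄)/(τ₀+τ_data), with τ₀=1/σ₀² and τ_data=n/σ².
Here τ₀ = 1/52.6 = 0.019011 and τ_data = 30/89.9 = 0.333704, so τ_n = 0.352715.
Rearranging for μ₀: μ₀ = (μ_n·τ_n − τ_data·x̄)/τ₀ = (14.9489·0.352715 − 0.333704·16.0) / 0.019011 = -0.066563/0.019011 ≈ -3.5.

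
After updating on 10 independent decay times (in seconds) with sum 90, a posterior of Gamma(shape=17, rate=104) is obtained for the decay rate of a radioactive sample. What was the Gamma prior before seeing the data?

Gamma–exponential conjugacy: posterior shape = α + n, posterior rate = β + Σtᵢ.
So α = 17 − 10 = 7 and β = 104 − 90 = 14.

Gamma(shape=7, rate=14)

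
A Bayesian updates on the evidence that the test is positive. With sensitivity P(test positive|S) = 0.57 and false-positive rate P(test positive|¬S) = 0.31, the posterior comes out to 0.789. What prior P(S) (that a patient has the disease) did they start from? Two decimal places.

In odds form, posterior odds = prior odds × likelihood ratio, so prior odds = posterior odds ÷ LR.
Posterior odds = 0.789/(1−0.789) = 3.7393. LR = 0.57/0.31 = 1.8387.
Prior odds = 3.7393/1.8387 = 2.0337, so P(S) = 2.0337/(1+2.0337) ≈ 0.67.

P(S) = 0.67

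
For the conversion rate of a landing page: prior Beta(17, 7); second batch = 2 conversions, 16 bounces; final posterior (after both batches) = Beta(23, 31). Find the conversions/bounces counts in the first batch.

Because Beta–binomial updating is additive in the counts, the combined data contributed (α_post−α_prior, β_post−β_prior) successes and failures.
Total across both batches: 23−17=6 conversions, 31−7=24 bounces.
Subtract the second batch: 6−2=4 conversions and 24−16=8 bounces.

4 conversions and 8 bounces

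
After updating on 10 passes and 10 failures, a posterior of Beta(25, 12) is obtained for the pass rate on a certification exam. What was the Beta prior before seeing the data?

Beta(15, 2)

A Beta(α, β) prior with s successes and f failures in binomial data gives a Beta(α+s, β+f) posterior.
So α = 25 − 10 = 15 and β = 12 − 10 = 2.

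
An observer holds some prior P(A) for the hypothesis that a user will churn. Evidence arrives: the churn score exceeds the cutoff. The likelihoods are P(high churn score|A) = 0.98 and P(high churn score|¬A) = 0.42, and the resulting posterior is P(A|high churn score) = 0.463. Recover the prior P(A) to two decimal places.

P(A) = 0.27

Bayes' rule in odds form gives O(A|E) = O(A)·[P(E|A)/P(E|¬A)], hence O(A) = O(A|E)/LR.
Posterior odds = 0.463/(1−0.463) = 0.8622. LR = 0.98/0.42 = 2.3333.
Prior odds = 0.8622/2.3333 = 0.3695, so P(A) = 0.3695/(1+0.3695) ≈ 0.27.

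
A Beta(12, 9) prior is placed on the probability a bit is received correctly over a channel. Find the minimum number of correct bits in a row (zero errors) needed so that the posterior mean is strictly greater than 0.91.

After k correct bits and 0 errors the posterior is Beta(12+k, 9), with mean (12+k)/(12+9+k).
Set (12+k)/(21+k) > 0.91 and solve: k > (0.91·21 − 12)/(1 − 0.91) = 79.000.
The smallest integer exceeding 79.000 is 80.

k = 80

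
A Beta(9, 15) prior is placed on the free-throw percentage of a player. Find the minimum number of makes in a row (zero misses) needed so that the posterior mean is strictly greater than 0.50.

After k makes and 0 misses the posterior is Beta(9+k, 15), with mean (9+k)/(9+15+k).
Set (9+k)/(24+k) > 0.50 and solve: k > (0.50·24 − 9)/(1 − 0.50) = 6.000.
The smallest integer exceeding 6.000 is 7, and checking k=7: (16)/(31) = 0.5161 > 0.50.

k = 7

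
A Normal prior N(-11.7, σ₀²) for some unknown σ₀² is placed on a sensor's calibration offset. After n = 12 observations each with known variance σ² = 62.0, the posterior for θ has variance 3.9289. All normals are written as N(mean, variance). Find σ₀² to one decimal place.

For the Normal–Normal model with known σ², precisions add: τ_n = τ₀ + n/σ².
So 1/σ₀² = 1/3.9289 − 12/62.0 = 0.254524 − 0.193548 = 0.060976.
Hence σ₀² = 1/0.060976 ≈ 16.4.

σ₀² = 16.4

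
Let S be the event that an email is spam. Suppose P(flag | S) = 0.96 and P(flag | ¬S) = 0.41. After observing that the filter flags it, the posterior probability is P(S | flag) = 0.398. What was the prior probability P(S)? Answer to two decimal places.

In odds form, posterior odds = prior odds × likelihood ratio, so prior odds = posterior odds ÷ LR.
Posterior odds = 0.398/(1−0.398) = 0.6611. LR = 0.96/0.41 = 2.3415.
Prior odds = 0.6611/2.3415 = 0.2823, so P(S) = 0.2823/(1+0.2823) ≈ 0.22.

P(S) = 0.22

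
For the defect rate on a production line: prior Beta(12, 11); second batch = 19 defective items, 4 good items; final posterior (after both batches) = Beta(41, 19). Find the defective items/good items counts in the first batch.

Because Beta–binomial updating is additive in the counts, the combined data contributed (α_post−α_prior, β_post−β_prior) successes and failures.
Total across both batches: 41−12=29 defective items, 19−11=8 good items.
Subtract the second batch: 29−19=10 defective items and 8−4=4 good items.

10 defective items and 4 good items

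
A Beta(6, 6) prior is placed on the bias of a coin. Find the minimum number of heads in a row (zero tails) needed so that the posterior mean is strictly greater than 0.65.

k = 6

After k heads and 0 tails the posterior is Beta(6+k, 6), with mean (6+k)/(6+6+k).
Set (6+k)/(12+k) > 0.65 and solve: k > (0.65·12 − 6)/(1 − 0.65) = 5.143.
The smallest integer exceeding 5.143 is 6.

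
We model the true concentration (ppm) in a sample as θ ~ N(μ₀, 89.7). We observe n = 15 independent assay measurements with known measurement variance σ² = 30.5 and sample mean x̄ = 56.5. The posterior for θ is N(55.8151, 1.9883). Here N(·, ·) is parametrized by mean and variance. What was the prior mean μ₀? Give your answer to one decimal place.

With known observation variance, the Normal–Normal posterior has precision τ_n = τ₀ + n/σ² and mean μ_n = (τ₀μ₀ + (n/σ²)x̄)/τ_n.
Here τ₀ = 1/89.7 = 0.011148 and τ_data = 15/30.5 = 0.491803, so τ_n = 0.502951.
Rearranging for μ₀: μ₀ = (μ_n·τ_n − τ_data·x̄)/τ₀ = (55.8151·0.502951 − 0.491803·56.5) / 0.011148 = 0.285391/0.011148 ≈ 25.6.

μ₀ = 25.6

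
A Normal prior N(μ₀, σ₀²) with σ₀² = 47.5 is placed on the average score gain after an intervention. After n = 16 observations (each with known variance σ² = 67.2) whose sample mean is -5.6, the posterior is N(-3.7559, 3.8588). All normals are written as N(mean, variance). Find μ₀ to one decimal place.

μ₀ = 17.1

The posterior mean is a precision-weighted average: μ_n = (τ₀μ₀ + τ_data·x̄)/(τ₀+τ_data), with τ₀=1/σ₀² and τ_data=n/σ².
Here τ₀ = 1/47.5 = 0.021053 and τ_data = 16/67.2 = 0.238095, so τ_n = 0.259148.
Rearranging for μ₀: μ₀ = (μ_n·τ_n − τ_data·x̄)/τ₀ = (-3.7559·0.259148 − 0.238095·-5.6) / 0.021053 = 0.359998/0.021053 ≈ 17.1.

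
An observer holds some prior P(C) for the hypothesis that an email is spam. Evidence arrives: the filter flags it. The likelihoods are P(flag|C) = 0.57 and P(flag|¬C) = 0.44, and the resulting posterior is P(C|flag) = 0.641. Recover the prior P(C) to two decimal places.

P(C) = 0.58

In odds form, posterior odds = prior odds × likelihood ratio, so prior odds = posterior odds ÷ LR.
Posterior odds = 0.641/(1−0.641) = 1.7855. LR = 0.57/0.44 = 1.2955.
Prior odds = 1.7855/1.2955 = 1.3782, so P(C) = 1.3782/(1+1.3782) ≈ 0.58.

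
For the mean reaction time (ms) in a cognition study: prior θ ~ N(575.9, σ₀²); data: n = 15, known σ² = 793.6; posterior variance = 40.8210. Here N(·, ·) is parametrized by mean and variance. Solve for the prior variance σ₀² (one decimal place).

Posterior precision equals prior precision plus data precision: 1/σ_n² = 1/σ₀² + n/σ².
So 1/σ₀² = 1/40.8210 − 15/793.6 = 0.024497 − 0.018901 = 0.005596.
Hence σ₀² = 1/0.005596 ≈ 178.7.

σ₀² = 178.7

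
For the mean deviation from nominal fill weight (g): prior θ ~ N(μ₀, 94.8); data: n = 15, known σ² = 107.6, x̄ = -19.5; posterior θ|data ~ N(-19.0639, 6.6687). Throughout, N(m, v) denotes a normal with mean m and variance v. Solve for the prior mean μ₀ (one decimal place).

μ₀ = -13.3

With known observation variance, the Normal–Normal posterior has precision τ_n = τ₀ + n/σ² and mean μ_n = (τ₀μ₀ + (n/σ²)x̄)/τ_n.
Here τ₀ = 1/94.8 = 0.010549 and τ_data = 15/107.6 = 0.139405, so τ_n = 0.149954.
Rearranging for μ₀: μ₀ = (μ_n·τ_n − τ_data·x̄)/τ₀ = (-19.0639·0.149954 − 0.139405·-19.5) / 0.010549 = -0.140311/0.010549 ≈ -13.3.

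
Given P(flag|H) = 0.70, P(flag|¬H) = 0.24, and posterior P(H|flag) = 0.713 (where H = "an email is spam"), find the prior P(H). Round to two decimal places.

Bayes' rule in odds form gives O(H|E) = O(H)·[P(E|H)/P(E|¬H)], hence O(H) = O(H|E)/LR.
Posterior odds = 0.713/(1−0.713) = 2.4843. LR = 0.70/0.24 = 2.9167.
Prior odds = 2.4843/2.9167 = 0.8518, so P(H) = 0.8518/(1+0.8518) ≈ 0.46.

P(H) = 0.46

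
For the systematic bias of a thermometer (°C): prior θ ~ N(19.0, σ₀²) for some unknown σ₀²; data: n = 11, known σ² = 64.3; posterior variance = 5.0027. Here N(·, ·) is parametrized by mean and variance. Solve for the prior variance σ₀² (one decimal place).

σ₀² = 34.7

For the Normal–Normal model with known σ², precisions add: τ_n = τ₀ + n/σ².
So 1/σ₀² = 1/5.0027 − 11/64.3 = 0.199892 − 0.171073 = 0.028819.
Hence σ₀² = 1/0.028819 ≈ 34.7.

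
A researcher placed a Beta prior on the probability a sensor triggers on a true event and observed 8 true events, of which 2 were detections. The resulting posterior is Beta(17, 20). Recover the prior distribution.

Beta(15, 14)

Beta is conjugate to the binomial likelihood: posterior = Beta(α+s, β+f).
Subtract the data counts: 17−2=15, 20−6=14.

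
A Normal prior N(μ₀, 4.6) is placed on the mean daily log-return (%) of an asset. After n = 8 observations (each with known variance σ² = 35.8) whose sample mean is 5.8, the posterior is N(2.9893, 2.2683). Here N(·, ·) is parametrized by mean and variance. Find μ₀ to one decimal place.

The posterior mean is a precision-weighted average: μ_n = (τ₀μ₀ + τ_data·x̄)/(τ₀+τ_data), with τ₀=1/σ₀² and τ_data=n/σ².
Here τ₀ = 1/4.6 = 0.217391 and τ_data = 8/35.8 = 0.223464, so τ_n = 0.440855.
Rearranging for μ₀: μ₀ = (μ_n·τ_n − τ_data·x̄)/τ₀ = (2.9893·0.440855 − 0.223464·5.8) / 0.217391 = 0.021757/0.217391 ≈ 0.1.

μ₀ = 0.1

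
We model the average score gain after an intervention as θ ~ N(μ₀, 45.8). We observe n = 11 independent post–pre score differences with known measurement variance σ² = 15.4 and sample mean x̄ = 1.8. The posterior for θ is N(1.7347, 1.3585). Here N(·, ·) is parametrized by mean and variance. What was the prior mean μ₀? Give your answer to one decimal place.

The posterior mean is a precision-weighted average: μ_n = (τ₀μ₀ + τ_data·x̄)/(τ₀+τ_data), with τ₀=1/σ₀² and τ_data=n/σ².
Here τ₀ = 1/45.8 = 0.021834 and τ_data = 11/15.4 = 0.714286, so τ_n = 0.736120.
Rearranging for μ₀: μ₀ = (μ_n·τ_n − τ_data·x̄)/τ₀ = (1.7347·0.736120 − 0.714286·1.8) / 0.021834 = -0.008767/0.021834 ≈ -0.4.

μ₀ = -0.4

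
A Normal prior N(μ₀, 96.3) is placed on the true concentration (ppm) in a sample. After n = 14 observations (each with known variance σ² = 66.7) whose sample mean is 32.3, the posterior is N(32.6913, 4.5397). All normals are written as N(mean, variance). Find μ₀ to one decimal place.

μ₀ = 40.6

With known observation variance, the Normal–Normal posterior has precision τ_n = τ₀ + n/σ² and mean μ_n = (τ₀μ₀ + (n/σ²)x̄)/τ_n.
Here τ₀ = 1/96.3 = 0.010384 and τ_data = 14/66.7 = 0.209895, so τ_n = 0.220279.
Rearranging for μ₀: μ₀ = (μ_n·τ_n − τ_data·x̄)/τ₀ = (32.6913·0.220279 − 0.209895·32.3) / 0.010384 = 0.421598/0.010384 ≈ 40.6.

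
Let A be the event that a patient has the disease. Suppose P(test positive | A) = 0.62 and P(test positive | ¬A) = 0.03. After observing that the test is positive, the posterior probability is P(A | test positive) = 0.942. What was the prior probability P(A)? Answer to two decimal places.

P(A) = 0.44

Bayes' rule in odds form gives O(A|E) = O(A)·[P(E|A)/P(E|¬A)], hence O(A) = O(A|E)/LR.
Posterior odds = 0.942/(1−0.942) = 16.2414. LR = 0.62/0.03 = 20.6667.
Prior odds = 16.2414/20.6667 = 0.7859, so P(A) = 0.7859/(1+0.7859) ≈ 0.44.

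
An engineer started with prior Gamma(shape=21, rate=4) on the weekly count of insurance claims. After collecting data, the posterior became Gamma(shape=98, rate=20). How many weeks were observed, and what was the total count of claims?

A Gamma(α, β) prior (rate parametrization) on a Poisson rate with n observations summing to S gives posterior Gamma(α+S, β+n).
Matching: Σxᵢ = 98 − 21 = 77 and n = 20 − 4 = 16.

n = 16 weeks with total 77 claims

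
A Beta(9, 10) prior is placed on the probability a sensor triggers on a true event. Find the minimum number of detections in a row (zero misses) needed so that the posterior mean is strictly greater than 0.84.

k = 44

After k detections and 0 misses the posterior is Beta(9+k, 10), with mean (9+k)/(9+10+k).
Set (9+k)/(19+k) > 0.84 and solve: k > (0.84·19 − 9)/(1 − 0.84) = 43.500.
The smallest integer exceeding 43.500 is 44.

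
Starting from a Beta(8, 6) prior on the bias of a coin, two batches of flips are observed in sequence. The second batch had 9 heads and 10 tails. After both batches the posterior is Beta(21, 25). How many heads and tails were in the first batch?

Because Beta–binomial updating is additive in the counts, the combined data contributed (α_post−α_prior, β_post−β_prior) successes and failures.
Total across both batches: 21−8=13 heads, 25−6=19 tails.
Subtract the second batch: 13−9=4 heads and 19−10=9 tails.

4 heads and 9 tails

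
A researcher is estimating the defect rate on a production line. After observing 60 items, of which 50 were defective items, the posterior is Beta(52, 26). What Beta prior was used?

Beta(2, 16)

Under Beta–binomial conjugacy the posterior parameters are (α+s, β+f).
So α = 52 − 50 = 2 and β = 26 − 10 = 16.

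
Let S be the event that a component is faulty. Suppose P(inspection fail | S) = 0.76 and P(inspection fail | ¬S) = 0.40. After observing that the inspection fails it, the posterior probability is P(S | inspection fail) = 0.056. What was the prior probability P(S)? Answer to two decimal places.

Bayes' rule in odds form gives O(S|E) = O(S)·[P(E|S)/P(E|¬S)], hence O(S) = O(S|E)/LR.
Posterior odds = 0.056/(1−0.056) = 0.0593. LR = 0.76/0.40 = 1.9000.
Prior odds = 0.0593/1.9000 = 0.0312, so P(S) = 0.0312/(1+0.0312) ≈ 0.03.

P(S) = 0.03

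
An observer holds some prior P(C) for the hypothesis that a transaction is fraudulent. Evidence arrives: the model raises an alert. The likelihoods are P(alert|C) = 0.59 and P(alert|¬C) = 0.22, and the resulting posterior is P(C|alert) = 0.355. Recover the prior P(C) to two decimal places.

Bayes' rule in odds form gives O(C|E) = O(C)·[P(E|C)/P(E|¬C)], hence O(C) = O(C|E)/LR.
Posterior odds = 0.355/(1−0.355) = 0.5504. LR = 0.59/0.22 = 2.6818.
Prior odds = 0.5504/2.6818 = 0.2052, so P(C) = 0.2052/(1+0.2052) ≈ 0.17.

P(C) = 0.17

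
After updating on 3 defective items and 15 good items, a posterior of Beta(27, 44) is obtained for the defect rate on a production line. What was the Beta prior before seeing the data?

Beta(24, 29)

Beta is conjugate to the binomial likelihood: posterior = Beta(α+s, β+f).
So α = 27 − 3 = 24 and β = 44 − 15 = 29.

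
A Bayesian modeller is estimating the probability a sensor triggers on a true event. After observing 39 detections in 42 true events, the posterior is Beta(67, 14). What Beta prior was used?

Beta is conjugate to the binomial likelihood: posterior = Beta(a+s, b+f).
So a = 67 − 39 = 28 and b = 14 − 3 = 11.

Beta(28, 11)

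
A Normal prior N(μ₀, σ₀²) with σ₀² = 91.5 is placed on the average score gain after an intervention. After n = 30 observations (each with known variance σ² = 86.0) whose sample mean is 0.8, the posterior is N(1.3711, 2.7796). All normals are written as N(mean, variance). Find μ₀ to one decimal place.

With known observation variance, the Normal–Normal posterior has precision τ_n = τ₀ + n/σ² and mean μ_n = (τ₀μ₀ + (n/σ²)x̄)/τ_n.
Here τ₀ = 1/91.5 = 0.010929 and τ_data = 30/86.0 = 0.348837, so τ_n = 0.359766.
Rearranging for μ₀: μ₀ = (μ_n·τ_n − τ_data·x̄)/τ₀ = (1.3711·0.359766 − 0.348837·0.8) / 0.010929 = 0.214206/0.010929 ≈ 19.6.

μ₀ = 19.6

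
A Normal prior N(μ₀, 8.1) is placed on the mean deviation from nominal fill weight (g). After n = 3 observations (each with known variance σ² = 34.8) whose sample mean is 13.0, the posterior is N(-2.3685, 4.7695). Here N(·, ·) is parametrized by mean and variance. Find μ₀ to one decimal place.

μ₀ = -13.1

With known observation variance, the Normal–Normal posterior has precision τ_n = τ₀ + n/σ² and mean μ_n = (τ₀μ₀ + (n/σ²)x̄)/τ_n.
Here τ₀ = 1/8.1 = 0.123457 and τ_data = 3/34.8 = 0.086207, so τ_n = 0.209664.
Rearranging for μ₀: μ₀ = (μ_n·τ_n − τ_data·x̄)/τ₀ = (-2.3685·0.209664 − 0.086207·13.0) / 0.123457 = -1.617280/0.123457 ≈ -13.1.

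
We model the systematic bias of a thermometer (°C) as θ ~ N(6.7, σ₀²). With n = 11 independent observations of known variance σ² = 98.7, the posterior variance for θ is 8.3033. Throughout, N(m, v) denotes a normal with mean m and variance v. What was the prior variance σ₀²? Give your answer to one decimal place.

σ₀² = 111.3

Posterior precision equals prior precision plus data precision: 1/σ_n² = 1/σ₀² + n/σ².
So 1/σ₀² = 1/8.3033 − 11/98.7 = 0.120434 − 0.111449 = 0.008985.
Hence σ₀² = 1/0.008985 ≈ 111.3.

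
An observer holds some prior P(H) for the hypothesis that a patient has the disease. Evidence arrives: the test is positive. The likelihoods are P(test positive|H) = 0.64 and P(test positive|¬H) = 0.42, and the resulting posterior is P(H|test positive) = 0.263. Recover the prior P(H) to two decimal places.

P(H) = 0.19

Bayes' rule in odds form gives O(H|E) = O(H)·[P(E|H)/P(E|¬H)], hence O(H) = O(H|E)/LR.
Posterior odds = 0.263/(1−0.263) = 0.3569. LR = 0.64/0.42 = 1.5238.
Prior odds = 0.3569/1.5238 = 0.2342, so P(H) = 0.2342/(1+0.2342) ≈ 0.19.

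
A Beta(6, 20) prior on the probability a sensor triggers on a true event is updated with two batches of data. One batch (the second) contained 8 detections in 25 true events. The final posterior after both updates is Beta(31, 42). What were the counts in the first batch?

Sequential conjugate updates are equivalent to a single update on the pooled data, so total successes = posterior α − prior α and total failures = posterior β − prior β.
Total across both batches: 31−6=25 detections, 42−20=22 misses.
Subtract the second batch: 25−8=17 detections and 22−17=5 misses.

17 detections and 5 misses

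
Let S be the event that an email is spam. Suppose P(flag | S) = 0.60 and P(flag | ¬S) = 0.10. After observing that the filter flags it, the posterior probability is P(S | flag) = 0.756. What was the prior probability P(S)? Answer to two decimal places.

In odds form, posterior odds = prior odds × likelihood ratio, so prior odds = posterior odds ÷ LR.
Posterior odds = 0.756/(1−0.756) = 3.0984. LR = 0.60/0.10 = 6.0000.
Prior odds = 3.0984/6.0000 = 0.5164, so P(S) = 0.5164/(1+0.5164) ≈ 0.34.

P(S) = 0.34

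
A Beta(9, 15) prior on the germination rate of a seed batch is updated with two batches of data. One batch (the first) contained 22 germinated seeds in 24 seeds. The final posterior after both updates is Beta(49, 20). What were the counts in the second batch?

Because Beta–binomial updating is additive in the counts, the combined data contributed (α_post−α_prior, β_post−β_prior) successes and failures.
Total across both batches: 49−9=40 germinated seeds, 20−15=5 non-germinating seeds.
Subtract the first batch: 40−22=18 germinated seeds and 5−2=3 non-germinating seeds.

18 germinated seeds and 3 non-germinating seeds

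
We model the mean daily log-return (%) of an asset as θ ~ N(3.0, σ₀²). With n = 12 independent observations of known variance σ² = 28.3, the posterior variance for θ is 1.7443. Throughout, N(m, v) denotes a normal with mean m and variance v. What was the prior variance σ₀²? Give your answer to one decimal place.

Posterior precision equals prior precision plus data precision: 1/σ_n² = 1/σ₀² + n/σ².
So 1/σ₀² = 1/1.7443 − 12/28.3 = 0.573296 − 0.424028 = 0.149268.
Hence σ₀² = 1/0.149268 ≈ 6.7.

σ₀² = 6.7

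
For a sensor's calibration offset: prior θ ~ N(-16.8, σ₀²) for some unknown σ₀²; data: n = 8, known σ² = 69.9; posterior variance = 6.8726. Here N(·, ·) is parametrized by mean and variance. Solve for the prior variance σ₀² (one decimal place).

For the Normal–Normal model with known σ², precisions add: τ_n = τ₀ + n/σ².
So 1/σ₀² = 1/6.8726 − 8/69.9 = 0.145505 − 0.114449 = 0.031056.
Hence σ₀² = 1/0.031056 ≈ 32.2.

σ₀² = 32.2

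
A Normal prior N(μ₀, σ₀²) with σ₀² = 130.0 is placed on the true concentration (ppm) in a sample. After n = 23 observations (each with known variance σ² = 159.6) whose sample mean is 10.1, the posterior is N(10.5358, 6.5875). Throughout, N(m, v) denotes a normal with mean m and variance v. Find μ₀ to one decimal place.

The posterior mean is a precision-weighted average: μ_n = (τ₀μ₀ + τ_data·x̄)/(τ₀+τ_data), with τ₀=1/σ₀² and τ_data=n/σ².
Here τ₀ = 1/130.0 = 0.007692 and τ_data = 23/159.6 = 0.144110, so τ_n = 0.151802.
Rearranging for μ₀: μ₀ = (μ_n·τ_n − τ_data·x̄)/τ₀ = (10.5358·0.151802 − 0.144110·10.1) / 0.007692 = 0.143845/0.007692 ≈ 18.7.

μ₀ = 18.7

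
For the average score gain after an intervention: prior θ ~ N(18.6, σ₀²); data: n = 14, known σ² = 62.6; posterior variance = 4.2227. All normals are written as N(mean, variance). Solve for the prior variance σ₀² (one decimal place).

For the Normal–Normal model with known σ², precisions add: τ_n = τ₀ + n/σ².
So 1/σ₀² = 1/4.2227 − 14/62.6 = 0.236815 − 0.223642 = 0.013173.
Hence σ₀² = 1/0.013173 ≈ 75.9.

σ₀² = 75.9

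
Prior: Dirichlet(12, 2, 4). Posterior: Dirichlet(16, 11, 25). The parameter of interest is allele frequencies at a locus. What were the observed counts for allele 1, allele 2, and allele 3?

counts (4, 9, 21)

For a Dirichlet(α) prior with multinomial counts c, the posterior is Dirichlet(α + c) componentwise.
Counts are posterior − prior componentwise: 16−12=4, 11−2=9, 25−4=21.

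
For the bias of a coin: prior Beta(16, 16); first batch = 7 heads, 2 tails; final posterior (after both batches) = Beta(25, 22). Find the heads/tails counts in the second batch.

Because Beta–binomial updating is additive in the counts, the combined data contributed (α_post−α_prior, β_post−β_prior) successes and failures.
Total across both batches: 25−16=9 heads, 22−16=6 tails.
Subtract the first batch: 9−7=2 heads and 6−2=4 tails.

2 heads and 4 tails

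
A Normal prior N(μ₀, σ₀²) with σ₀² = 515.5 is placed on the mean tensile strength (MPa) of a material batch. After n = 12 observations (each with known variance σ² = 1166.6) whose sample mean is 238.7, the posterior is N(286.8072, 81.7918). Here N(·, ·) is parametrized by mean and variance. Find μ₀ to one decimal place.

μ₀ = 541.9

The posterior mean is a precision-weighted average: μ_n = (τ₀μ₀ + τ_data·x̄)/(τ₀+τ_data), with τ₀=1/σ₀² and τ_data=n/σ².
Here τ₀ = 1/515.5 = 0.001940 and τ_data = 12/1166.6 = 0.010286, so τ_n = 0.012226.
Rearranging for μ₀: μ₀ = (μ_n·τ_n − τ_data·x̄)/τ₀ = (286.8072·0.012226 − 0.010286·238.7) / 0.001940 = 1.051237/0.001940 ≈ 541.9.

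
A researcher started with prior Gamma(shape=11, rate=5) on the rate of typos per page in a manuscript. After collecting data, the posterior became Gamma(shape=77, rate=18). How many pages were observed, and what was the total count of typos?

A Gamma(α, β) prior (rate parametrization) on a Poisson rate with n observations summing to S gives posterior Gamma(α+S, β+n).
Matching: Σxᵢ = 77 − 11 = 66 and n = 18 − 5 = 13.

n = 13 pages with total 66 typos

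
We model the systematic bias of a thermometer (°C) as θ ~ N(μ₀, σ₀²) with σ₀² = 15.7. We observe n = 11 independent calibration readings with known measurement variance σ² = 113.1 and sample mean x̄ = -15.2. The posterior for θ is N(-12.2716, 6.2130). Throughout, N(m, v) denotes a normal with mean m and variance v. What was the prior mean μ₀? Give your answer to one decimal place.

With known observation variance, the Normal–Normal posterior has precision τ_n = τ₀ + n/σ² and mean μ_n = (τ₀μ₀ + (n/σ²)x̄)/τ_n.
Here τ₀ = 1/15.7 = 0.063694 and τ_data = 11/113.1 = 0.097259, so τ_n = 0.160953.
Rearranging for μ₀: μ₀ = (μ_n·τ_n − τ_data·x̄)/τ₀ = (-12.2716·0.160953 − 0.097259·-15.2) / 0.063694 = -0.496814/0.063694 ≈ -7.8.

μ₀ = -7.8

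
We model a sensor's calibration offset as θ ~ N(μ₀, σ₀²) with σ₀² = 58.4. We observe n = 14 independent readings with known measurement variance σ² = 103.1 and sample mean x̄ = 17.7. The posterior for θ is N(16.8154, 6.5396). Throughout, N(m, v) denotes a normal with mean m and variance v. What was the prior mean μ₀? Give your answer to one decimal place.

μ₀ = 9.8

The posterior mean is a precision-weighted average: μ_n = (τ₀μ₀ + τ_data·x̄)/(τ₀+τ_data), with τ₀=1/σ₀² and τ_data=n/σ².
Here τ₀ = 1/58.4 = 0.017123 and τ_data = 14/103.1 = 0.135790, so τ_n = 0.152913.
Rearranging for μ₀: μ₀ = (μ_n·τ_n − τ_data·x̄)/τ₀ = (16.8154·0.152913 − 0.135790·17.7) / 0.017123 = 0.167810/0.017123 ≈ 9.8.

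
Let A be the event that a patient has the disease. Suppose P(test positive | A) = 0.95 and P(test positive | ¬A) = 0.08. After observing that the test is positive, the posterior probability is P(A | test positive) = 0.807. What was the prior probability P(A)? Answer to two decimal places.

In odds form, posterior odds = prior odds × likelihood ratio, so prior odds = posterior odds ÷ LR.
Posterior odds = 0.807/(1−0.807) = 4.1813. LR = 0.95/0.08 = 11.8750.
Prior odds = 4.1813/11.8750 = 0.3521, so P(A) = 0.3521/(1+0.3521) ≈ 0.26.

P(A) = 0.26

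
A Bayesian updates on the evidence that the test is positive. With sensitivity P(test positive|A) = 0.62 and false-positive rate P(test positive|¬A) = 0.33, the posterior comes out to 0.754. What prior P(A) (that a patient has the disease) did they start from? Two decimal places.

P(A) = 0.62

Bayes' rule in odds form gives O(A|E) = O(A)·[P(E|A)/P(E|¬A)], hence O(A) = O(A|E)/LR.
Posterior odds = 0.754/(1−0.754) = 3.0650. LR = 0.62/0.33 = 1.8788.
Prior odds = 3.0650/1.8788 = 1.6314, so P(A) = 1.6314/(1+1.6314) ≈ 0.62.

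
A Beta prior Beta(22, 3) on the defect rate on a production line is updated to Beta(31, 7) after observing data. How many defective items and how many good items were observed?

A Beta(α, β) prior with s successes and f failures in binomial data gives a Beta(α+s, β+f) posterior.
Match parameters: s=31−22=9, f=7−3=4.

9 defective items and 4 good items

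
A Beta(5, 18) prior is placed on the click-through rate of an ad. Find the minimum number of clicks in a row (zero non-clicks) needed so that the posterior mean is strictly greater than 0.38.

After k clicks and 0 non-clicks the posterior is Beta(5+k, 18), with mean (5+k)/(5+18+k).
Set (5+k)/(23+k) > 0.38 and solve: k > (0.38·23 − 5)/(1 − 0.38) = 6.032.
The smallest integer exceeding 6.032 is 7.

k = 7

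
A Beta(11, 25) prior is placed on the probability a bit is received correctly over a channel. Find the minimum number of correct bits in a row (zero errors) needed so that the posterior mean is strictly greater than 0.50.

After k correct bits and 0 errors the posterior is Beta(11+k, 25), with mean (11+k)/(11+25+k).
Set (11+k)/(36+k) > 0.50 and solve: k > (0.50·36 − 11)/(1 − 0.50) = 14.000.
The smallest integer exceeding 14.000 is 15.

k = 15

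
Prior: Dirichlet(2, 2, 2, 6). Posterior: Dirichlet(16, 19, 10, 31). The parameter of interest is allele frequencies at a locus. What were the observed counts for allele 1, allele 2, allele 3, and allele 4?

For a Dirichlet(α) prior with multinomial counts c, the posterior is Dirichlet(α + c) componentwise.
Counts are posterior − prior componentwise: 16−2=14, 19−2=17, 10−2=8, 31−6=25.

counts (14, 17, 8, 25)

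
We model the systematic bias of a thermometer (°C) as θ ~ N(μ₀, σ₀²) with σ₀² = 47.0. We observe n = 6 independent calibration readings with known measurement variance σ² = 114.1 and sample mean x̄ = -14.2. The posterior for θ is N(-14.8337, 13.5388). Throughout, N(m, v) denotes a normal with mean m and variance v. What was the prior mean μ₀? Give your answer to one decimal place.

With known observation variance, the Normal–Normal posterior has precision τ_n = τ₀ + n/σ² and mean μ_n = (τ₀μ₀ + (n/σ²)x̄)/τ_n.
Here τ₀ = 1/47.0 = 0.021277 and τ_data = 6/114.1 = 0.052585, so τ_n = 0.073862.
Rearranging for μ₀: μ₀ = (μ_n·τ_n − τ_data·x̄)/τ₀ = (-14.8337·0.073862 − 0.052585·-14.2) / 0.021277 = -0.348940/0.021277 ≈ -16.4.

μ₀ = -16.4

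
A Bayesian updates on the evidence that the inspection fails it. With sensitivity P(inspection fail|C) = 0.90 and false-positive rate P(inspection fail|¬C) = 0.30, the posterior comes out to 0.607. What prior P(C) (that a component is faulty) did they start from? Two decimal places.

Bayes' rule in odds form gives O(C|E) = O(C)·[P(E|C)/P(E|¬C)], hence O(C) = O(C|E)/LR.
Posterior odds = 0.607/(1−0.607) = 1.5445. LR = 0.90/0.30 = 3.0000.
Prior odds = 1.5445/3.0000 = 0.5148, so P(C) = 0.5148/(1+0.5148) ≈ 0.34.

P(C) = 0.34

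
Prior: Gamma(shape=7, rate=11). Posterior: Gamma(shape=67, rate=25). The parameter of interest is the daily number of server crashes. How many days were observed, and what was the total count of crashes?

Gamma–Poisson conjugacy: posterior shape = α + Σxᵢ, posterior rate = β + n.
Matching: Σxᵢ = 67 − 7 = 60 and n = 25 − 11 = 14.

n = 14 days with total 60 crashes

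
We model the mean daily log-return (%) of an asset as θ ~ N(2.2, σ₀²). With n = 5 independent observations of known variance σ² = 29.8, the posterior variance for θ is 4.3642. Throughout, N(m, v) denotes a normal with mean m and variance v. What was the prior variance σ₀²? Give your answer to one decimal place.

For the Normal–Normal model with known σ², precisions add: τ_n = τ₀ + n/σ².
So 1/σ₀² = 1/4.3642 − 5/29.8 = 0.229137 − 0.167785 = 0.061352.
Hence σ₀² = 1/0.061352 ≈ 16.3.

σ₀² = 16.3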